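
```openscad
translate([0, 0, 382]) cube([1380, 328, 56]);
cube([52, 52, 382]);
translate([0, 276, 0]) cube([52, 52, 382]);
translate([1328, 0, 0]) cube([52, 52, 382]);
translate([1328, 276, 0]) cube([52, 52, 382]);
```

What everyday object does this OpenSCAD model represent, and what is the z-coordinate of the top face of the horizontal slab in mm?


A bench. The seat-top height is 438 mm.

A long slab on four corner posts — a bench. The slab sits at z = 382 with thickness 56, so the top is 382 + 56 = 438 mm.


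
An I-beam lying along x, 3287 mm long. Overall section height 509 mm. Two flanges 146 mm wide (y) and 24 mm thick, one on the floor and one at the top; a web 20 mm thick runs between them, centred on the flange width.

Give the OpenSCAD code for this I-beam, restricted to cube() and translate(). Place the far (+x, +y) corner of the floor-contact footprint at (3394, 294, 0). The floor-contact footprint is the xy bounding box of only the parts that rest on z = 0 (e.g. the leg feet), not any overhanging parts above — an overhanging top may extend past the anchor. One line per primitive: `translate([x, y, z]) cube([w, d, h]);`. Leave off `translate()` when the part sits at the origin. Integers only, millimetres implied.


translate([107, 148, 0]) cube([3287, 146, 24]);
translate([107, 211, 24]) cube([3287, 20, 461]);
translate([107, 148, 485]) cube([3287, 146, 24]);


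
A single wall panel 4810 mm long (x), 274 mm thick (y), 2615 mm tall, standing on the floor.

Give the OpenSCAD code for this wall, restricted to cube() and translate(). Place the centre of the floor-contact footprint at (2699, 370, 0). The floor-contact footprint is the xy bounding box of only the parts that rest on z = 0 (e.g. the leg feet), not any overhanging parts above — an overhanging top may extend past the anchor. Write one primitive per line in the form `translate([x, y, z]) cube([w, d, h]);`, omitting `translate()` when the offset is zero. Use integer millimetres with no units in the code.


translate([294, 233, 0]) cube([4810, 274, 2615]);


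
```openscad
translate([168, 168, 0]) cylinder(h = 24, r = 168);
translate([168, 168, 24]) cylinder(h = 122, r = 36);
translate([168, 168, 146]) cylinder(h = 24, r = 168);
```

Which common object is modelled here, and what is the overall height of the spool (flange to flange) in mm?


A spool. The overall height is 170 mm.

Three coaxial cylinders, large–small–large — a spool. Two 24 mm flanges and a 122 mm core give 24 + 122 + 24 = 170 mm.


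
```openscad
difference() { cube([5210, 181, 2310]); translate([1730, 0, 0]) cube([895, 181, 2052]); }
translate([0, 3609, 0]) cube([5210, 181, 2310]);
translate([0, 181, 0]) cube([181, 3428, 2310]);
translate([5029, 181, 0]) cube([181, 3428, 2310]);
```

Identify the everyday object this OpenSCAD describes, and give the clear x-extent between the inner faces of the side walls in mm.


A single room. The interior width is 4848 mm.

Four walls enclosing a rectangle with a door in the front wall — a room. Outside width 5210 minus two 181 mm walls gives 4848 mm.


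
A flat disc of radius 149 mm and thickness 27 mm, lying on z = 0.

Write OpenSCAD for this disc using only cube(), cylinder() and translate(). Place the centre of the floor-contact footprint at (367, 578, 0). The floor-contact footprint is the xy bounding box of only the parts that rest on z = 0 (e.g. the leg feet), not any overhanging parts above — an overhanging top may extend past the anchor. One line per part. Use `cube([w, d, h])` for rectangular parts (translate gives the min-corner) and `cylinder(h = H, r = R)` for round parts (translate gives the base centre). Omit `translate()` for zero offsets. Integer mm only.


translate([367, 578, 0]) cylinder(h = 27, r = 149);


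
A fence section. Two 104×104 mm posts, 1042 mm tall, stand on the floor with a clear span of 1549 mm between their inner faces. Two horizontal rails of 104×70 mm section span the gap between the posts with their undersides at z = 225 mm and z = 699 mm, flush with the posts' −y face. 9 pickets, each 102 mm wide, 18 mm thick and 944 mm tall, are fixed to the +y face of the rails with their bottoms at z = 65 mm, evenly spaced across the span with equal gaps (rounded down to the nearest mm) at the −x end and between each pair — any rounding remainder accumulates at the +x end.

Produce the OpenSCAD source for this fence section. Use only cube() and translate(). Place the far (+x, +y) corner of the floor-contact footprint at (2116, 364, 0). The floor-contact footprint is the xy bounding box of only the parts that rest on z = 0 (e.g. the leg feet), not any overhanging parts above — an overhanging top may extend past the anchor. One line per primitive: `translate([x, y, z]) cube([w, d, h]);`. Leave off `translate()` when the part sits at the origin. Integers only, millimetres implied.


translate([359, 260, 0]) cube([104, 104, 1042]);
translate([2012, 260, 0]) cube([104, 104, 1042]);
translate([463, 260, 225]) cube([1549, 104, 70]);
translate([463, 260, 699]) cube([1549, 104, 70]);
translate([526, 364, 65]) cube([102, 18, 944]);
translate([691, 364, 65]) cube([102, 18, 944]);
translate([856, 364, 65]) cube([102, 18, 944]);
translate([1021, 364, 65]) cube([102, 18, 944]);
translate([1186, 364, 65]) cube([102, 18, 944]);
translate([1351, 364, 65]) cube([102, 18, 944]);
translate([1516, 364, 65]) cube([102, 18, 944]);
translate([1681, 364, 65]) cube([102, 18, 944]);
translate([1846, 364, 65]) cube([102, 18, 944]);


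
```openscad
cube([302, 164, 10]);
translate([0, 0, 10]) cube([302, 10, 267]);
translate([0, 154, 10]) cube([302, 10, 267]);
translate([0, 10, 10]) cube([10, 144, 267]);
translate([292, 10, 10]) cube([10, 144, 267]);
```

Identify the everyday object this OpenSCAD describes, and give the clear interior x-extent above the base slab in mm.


An open box. The internal width is 282 mm.

A 302×164 base slab with four walls standing on it — an open box. The base is 302 mm wide and the walls are 10 mm thick, so the internal width is 302 − 2 × 10 = 282 mm.


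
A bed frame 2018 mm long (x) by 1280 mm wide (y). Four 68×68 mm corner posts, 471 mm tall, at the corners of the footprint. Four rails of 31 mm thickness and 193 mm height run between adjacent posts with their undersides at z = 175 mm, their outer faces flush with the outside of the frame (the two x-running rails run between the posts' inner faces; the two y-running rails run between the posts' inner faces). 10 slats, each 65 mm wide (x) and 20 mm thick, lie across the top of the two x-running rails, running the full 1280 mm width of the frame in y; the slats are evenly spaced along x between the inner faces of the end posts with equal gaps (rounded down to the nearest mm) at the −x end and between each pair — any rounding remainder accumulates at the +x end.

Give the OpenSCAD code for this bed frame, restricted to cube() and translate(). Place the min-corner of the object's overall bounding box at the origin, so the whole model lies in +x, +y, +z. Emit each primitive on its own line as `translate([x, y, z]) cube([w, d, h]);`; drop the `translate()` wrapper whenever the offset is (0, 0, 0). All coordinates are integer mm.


cube([68, 68, 471]);
translate([0, 1212, 0]) cube([68, 68, 471]);
translate([1950, 0, 0]) cube([68, 68, 471]);
translate([1950, 1212, 0]) cube([68, 68, 471]);
translate([68, 0, 175]) cube([1882, 31, 193]);
translate([68, 1249, 175]) cube([1882, 31, 193]);
translate([0, 68, 175]) cube([31, 1144, 193]);
translate([1987, 68, 175]) cube([31, 1144, 193]);
translate([180, 0, 368]) cube([65, 1280, 20]);
translate([357, 0, 368]) cube([65, 1280, 20]);
translate([534, 0, 368]) cube([65, 1280, 20]);
translate([711, 0, 368]) cube([65, 1280, 20]);
translate([888, 0, 368]) cube([65, 1280, 20]);
translate([1065, 0, 368]) cube([65, 1280, 20]);
translate([1242, 0, 368]) cube([65, 1280, 20]);
translate([1419, 0, 368]) cube([65, 1280, 20]);
translate([1596, 0, 368]) cube([65, 1280, 20]);
translate([1773, 0, 368]) cube([65, 1280, 20]);


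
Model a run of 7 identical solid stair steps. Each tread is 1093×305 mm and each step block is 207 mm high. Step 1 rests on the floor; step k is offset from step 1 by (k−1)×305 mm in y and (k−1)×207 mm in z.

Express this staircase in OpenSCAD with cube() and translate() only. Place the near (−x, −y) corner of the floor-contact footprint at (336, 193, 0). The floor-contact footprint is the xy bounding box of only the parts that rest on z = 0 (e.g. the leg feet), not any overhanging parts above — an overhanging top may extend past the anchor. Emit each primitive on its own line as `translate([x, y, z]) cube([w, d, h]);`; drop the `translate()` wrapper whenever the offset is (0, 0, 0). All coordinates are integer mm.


translate([336, 193, 0]) cube([1093, 305, 207]);
translate([336, 498, 207]) cube([1093, 305, 207]);
translate([336, 803, 414]) cube([1093, 305, 207]);
translate([336, 1108, 621]) cube([1093, 305, 207]);
translate([336, 1413, 828]) cube([1093, 305, 207]);
translate([336, 1718, 1035]) cube([1093, 305, 207]);
translate([336, 2023, 1242]) cube([1093, 305, 207]);


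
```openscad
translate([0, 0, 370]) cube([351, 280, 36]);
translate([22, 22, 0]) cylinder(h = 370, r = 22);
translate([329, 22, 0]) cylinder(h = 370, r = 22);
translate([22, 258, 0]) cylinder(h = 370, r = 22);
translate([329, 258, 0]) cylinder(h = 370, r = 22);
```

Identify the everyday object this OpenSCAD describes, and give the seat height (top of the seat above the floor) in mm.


A stool. The seat height is 406 mm.

A 351×280×36 slab at z = 370 on four corner cylinders — a stool. The seat top is 370 + 36 = 406 mm.


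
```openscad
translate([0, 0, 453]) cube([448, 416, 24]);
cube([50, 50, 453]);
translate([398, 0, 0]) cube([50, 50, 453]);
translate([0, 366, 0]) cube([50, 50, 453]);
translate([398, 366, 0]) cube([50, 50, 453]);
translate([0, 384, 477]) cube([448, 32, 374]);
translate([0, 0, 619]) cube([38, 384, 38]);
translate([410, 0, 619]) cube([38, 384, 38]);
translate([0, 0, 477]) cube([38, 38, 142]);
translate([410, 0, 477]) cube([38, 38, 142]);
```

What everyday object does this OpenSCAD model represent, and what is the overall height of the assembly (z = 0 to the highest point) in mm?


A chair. The overall height is 851 mm.

A slab on four corner posts with a tall panel at the back — a chair. The seat slab sits at z = 453 with thickness 24, and the 374 mm backrest starts at the seat top, so the overall height is 453 + 24 + 374 = 851 mm.


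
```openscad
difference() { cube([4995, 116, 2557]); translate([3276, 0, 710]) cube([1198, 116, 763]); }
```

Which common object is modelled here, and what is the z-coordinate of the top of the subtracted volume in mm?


A wall with a window opening. The window head height is 1473 mm.

A wall with a rectangular opening subtracted — a window. Sill at z = 710, opening 763 mm tall, so the head is at 710 + 763 = 1473 mm.


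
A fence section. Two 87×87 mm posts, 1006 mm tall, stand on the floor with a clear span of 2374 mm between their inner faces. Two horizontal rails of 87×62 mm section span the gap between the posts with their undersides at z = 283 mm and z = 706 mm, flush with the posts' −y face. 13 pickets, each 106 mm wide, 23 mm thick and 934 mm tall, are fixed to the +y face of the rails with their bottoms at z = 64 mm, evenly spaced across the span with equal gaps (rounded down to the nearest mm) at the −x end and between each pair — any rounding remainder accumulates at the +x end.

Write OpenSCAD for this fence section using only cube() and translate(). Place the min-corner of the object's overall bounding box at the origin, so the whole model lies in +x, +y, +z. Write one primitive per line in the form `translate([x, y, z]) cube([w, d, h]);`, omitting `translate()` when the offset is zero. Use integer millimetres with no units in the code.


cube([87, 87, 1006]);
translate([2461, 0, 0]) cube([87, 87, 1006]);
translate([87, 0, 283]) cube([2374, 87, 62]);
translate([87, 0, 706]) cube([2374, 87, 62]);
translate([158, 87, 64]) cube([106, 23, 934]);
translate([335, 87, 64]) cube([106, 23, 934]);
translate([512, 87, 64]) cube([106, 23, 934]);
translate([689, 87, 64]) cube([106, 23, 934]);
translate([866, 87, 64]) cube([106, 23, 934]);
translate([1043, 87, 64]) cube([106, 23, 934]);
translate([1220, 87, 64]) cube([106, 23, 934]);
translate([1397, 87, 64]) cube([106, 23, 934]);
translate([1574, 87, 64]) cube([106, 23, 934]);
translate([1751, 87, 64]) cube([106, 23, 934]);
translate([1928, 87, 64]) cube([106, 23, 934]);
translate([2105, 87, 64]) cube([106, 23, 934]);
translate([2282, 87, 64]) cube([106, 23, 934]);


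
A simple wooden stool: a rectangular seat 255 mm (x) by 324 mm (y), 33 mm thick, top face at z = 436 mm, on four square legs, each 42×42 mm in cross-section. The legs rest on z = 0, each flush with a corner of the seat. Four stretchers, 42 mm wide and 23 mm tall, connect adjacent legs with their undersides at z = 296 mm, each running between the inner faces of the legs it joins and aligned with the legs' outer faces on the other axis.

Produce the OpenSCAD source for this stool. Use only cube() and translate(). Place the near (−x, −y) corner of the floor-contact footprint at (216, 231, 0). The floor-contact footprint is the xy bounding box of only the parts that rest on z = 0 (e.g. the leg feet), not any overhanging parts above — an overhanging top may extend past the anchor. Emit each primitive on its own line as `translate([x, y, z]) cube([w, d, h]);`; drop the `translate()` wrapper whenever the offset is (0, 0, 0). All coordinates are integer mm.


// leg_h = 436 - 33 = 403
// stretcher span = 255 - 2*42 = 171
translate([216, 231, 403]) cube([255, 324, 33]);
translate([216, 231, 0]) cube([42, 42, 403]);
translate([429, 231, 0]) cube([42, 42, 403]);
translate([216, 513, 0]) cube([42, 42, 403]);
translate([429, 513, 0]) cube([42, 42, 403]);
translate([258, 231, 296]) cube([171, 42, 23]);
translate([258, 513, 296]) cube([171, 42, 23]);
translate([216, 273, 296]) cube([42, 240, 23]);
translate([429, 273, 296]) cube([42, 240, 23]);


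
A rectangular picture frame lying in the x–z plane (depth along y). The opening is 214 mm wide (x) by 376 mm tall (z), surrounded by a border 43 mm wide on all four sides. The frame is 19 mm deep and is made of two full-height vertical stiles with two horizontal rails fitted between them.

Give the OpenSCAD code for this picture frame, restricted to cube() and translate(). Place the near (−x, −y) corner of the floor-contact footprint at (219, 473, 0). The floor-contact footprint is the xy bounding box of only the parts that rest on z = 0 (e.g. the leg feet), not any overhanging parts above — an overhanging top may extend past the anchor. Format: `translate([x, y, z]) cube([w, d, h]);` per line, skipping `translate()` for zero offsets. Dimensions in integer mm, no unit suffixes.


translate([219, 473, 0]) cube([43, 19, 462]);
translate([476, 473, 0]) cube([43, 19, 462]);
translate([262, 473, 0]) cube([214, 19, 43]);
translate([262, 473, 419]) cube([214, 19, 43]);


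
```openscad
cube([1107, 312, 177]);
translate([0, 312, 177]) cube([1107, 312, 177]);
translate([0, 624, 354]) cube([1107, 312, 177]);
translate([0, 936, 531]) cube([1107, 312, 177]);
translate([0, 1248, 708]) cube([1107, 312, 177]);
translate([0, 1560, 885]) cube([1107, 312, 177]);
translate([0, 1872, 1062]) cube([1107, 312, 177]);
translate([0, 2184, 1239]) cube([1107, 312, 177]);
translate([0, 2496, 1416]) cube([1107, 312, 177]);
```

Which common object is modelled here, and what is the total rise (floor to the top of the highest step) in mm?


A staircase. The total rise is 1593 mm.

9 identical blocks, each offset up and back from the previous — a staircase. Each step is 177 mm tall and there are 9 of them, so the total rise is 9 × 177 = 1593 mm.


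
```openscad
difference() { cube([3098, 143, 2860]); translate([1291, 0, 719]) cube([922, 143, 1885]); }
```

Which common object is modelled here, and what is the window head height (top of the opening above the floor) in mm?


A wall with a window opening. The window head height is 2604 mm.

A wall with a rectangular opening subtracted — a window. Sill at z = 719, opening 1885 mm tall, so the head is at 719 + 1885 = 2604 mm.


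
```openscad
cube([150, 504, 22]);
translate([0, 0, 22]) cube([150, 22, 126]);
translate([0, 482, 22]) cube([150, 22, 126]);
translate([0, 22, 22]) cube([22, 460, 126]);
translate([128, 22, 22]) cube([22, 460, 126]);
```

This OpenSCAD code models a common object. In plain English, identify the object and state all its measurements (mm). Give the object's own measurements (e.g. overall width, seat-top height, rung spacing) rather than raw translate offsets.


An open-topped rectangular box: outside dimensions 150×504×148 mm, with a uniform wall and base thickness of 22 mm. The base is a full 150×504 slab on the floor; four walls sit on top of the base. The front and back walls (the −y and +y sides) span the full width; the two side walls fit between them.


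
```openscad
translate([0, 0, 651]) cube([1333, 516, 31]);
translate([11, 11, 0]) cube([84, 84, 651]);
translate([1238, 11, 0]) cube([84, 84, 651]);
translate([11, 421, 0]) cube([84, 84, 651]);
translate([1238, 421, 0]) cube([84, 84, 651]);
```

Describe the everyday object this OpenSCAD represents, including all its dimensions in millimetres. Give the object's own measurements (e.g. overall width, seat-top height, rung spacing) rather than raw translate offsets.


A rectangular dining table. The top is 1333×516×31 mm with its upper surface at z = 682 mm. It stands on four 84×84 mm square legs, each inset 11 mm from the nearest pair of top edges, running from the floor to the underside of the top.


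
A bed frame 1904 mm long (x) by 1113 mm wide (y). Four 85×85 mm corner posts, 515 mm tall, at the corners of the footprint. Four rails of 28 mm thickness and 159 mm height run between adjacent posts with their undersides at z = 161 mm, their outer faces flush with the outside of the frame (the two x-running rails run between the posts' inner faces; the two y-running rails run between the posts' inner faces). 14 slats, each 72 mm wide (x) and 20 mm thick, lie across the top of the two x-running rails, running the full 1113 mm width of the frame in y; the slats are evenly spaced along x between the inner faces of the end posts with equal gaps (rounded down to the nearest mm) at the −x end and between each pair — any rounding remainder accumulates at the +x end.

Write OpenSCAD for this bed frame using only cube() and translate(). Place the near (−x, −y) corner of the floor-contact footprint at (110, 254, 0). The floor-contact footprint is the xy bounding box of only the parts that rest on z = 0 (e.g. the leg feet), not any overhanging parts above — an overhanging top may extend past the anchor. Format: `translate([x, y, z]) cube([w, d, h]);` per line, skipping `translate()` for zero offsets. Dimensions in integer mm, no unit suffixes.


// slat z = rail_z + rail_h = 161 + 159 = 320
// slat gap = ⌊(1734 − 14·72) / 15⌋ = 48
translate([110, 254, 0]) cube([85, 85, 515]);
translate([110, 1282, 0]) cube([85, 85, 515]);
translate([1929, 254, 0]) cube([85, 85, 515]);
translate([1929, 1282, 0]) cube([85, 85, 515]);
translate([195, 254, 161]) cube([1734, 28, 159]);
translate([195, 1339, 161]) cube([1734, 28, 159]);
translate([110, 339, 161]) cube([28, 943, 159]);
translate([1986, 339, 161]) cube([28, 943, 159]);
translate([243, 254, 320]) cube([72, 1113, 20]);
translate([363, 254, 320]) cube([72, 1113, 20]);
translate([483, 254, 320]) cube([72, 1113, 20]);
translate([603, 254, 320]) cube([72, 1113, 20]);
translate([723, 254, 320]) cube([72, 1113, 20]);
translate([843, 254, 320]) cube([72, 1113, 20]);
translate([963, 254, 320]) cube([72, 1113, 20]);
translate([1083, 254, 320]) cube([72, 1113, 20]);
translate([1203, 254, 320]) cube([72, 1113, 20]);
translate([1323, 254, 320]) cube([72, 1113, 20]);
translate([1443, 254, 320]) cube([72, 1113, 20]);
translate([1563, 254, 320]) cube([72, 1113, 20]);
translate([1683, 254, 320]) cube([72, 1113, 20]);
translate([1803, 254, 320]) cube([72, 1113, 20]);


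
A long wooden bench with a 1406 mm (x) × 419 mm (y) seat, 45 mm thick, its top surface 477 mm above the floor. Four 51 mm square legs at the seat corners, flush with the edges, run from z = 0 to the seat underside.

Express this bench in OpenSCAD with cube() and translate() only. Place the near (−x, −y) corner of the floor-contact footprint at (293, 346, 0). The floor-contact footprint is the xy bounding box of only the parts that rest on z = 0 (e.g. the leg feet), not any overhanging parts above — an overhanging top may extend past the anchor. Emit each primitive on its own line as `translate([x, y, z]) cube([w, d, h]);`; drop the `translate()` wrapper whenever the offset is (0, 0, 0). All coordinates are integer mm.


// leg_h = 477 − 45 = 432
translate([293, 346, 432]) cube([1406, 419, 45]);
translate([293, 346, 0]) cube([51, 51, 432]);
translate([293, 714, 0]) cube([51, 51, 432]);
translate([1648, 346, 0]) cube([51, 51, 432]);
translate([1648, 714, 0]) cube([51, 51, 432]);


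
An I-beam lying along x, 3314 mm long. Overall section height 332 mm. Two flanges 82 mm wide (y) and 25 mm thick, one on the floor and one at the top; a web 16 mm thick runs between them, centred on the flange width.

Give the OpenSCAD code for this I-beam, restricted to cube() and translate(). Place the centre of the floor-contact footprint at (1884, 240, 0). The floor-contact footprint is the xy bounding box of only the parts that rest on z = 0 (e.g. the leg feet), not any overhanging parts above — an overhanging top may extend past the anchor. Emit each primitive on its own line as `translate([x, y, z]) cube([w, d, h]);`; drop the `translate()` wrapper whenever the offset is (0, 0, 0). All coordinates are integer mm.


translate([227, 199, 0]) cube([3314, 82, 25]);
translate([227, 232, 25]) cube([3314, 16, 282]);
translate([227, 199, 307]) cube([3314, 82, 25]);


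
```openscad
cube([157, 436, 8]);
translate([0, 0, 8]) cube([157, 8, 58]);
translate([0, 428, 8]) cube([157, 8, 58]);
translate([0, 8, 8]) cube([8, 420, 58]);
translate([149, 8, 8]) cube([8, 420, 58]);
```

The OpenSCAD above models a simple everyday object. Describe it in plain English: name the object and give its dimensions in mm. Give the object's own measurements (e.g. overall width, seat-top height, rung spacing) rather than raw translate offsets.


An open-topped rectangular box: outside dimensions 157×436×66 mm, with a uniform wall and base thickness of 8 mm. The base is a full 157×436 slab on the floor; four walls sit on top of the base. The front and back walls (the −y and +y sides) span the full width; the two side walls fit between them.


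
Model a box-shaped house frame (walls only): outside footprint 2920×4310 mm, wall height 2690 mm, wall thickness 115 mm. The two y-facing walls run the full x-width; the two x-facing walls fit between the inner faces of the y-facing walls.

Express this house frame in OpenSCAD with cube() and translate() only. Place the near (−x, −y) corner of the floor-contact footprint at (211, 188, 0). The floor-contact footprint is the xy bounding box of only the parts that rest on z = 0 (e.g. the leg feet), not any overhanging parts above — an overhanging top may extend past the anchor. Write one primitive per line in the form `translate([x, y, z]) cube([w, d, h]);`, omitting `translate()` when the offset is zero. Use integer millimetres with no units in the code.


translate([211, 188, 0]) cube([2920, 115, 2690]);
translate([211, 4383, 0]) cube([2920, 115, 2690]);
translate([211, 303, 0]) cube([115, 4080, 2690]);
translate([3016, 303, 0]) cube([115, 4080, 2690]);


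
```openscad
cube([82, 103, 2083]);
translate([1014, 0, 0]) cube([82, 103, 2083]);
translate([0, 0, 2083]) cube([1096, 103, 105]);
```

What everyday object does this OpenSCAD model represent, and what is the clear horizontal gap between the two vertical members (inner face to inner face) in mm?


A door frame. The clear opening width is 932 mm.

Two 2083 mm tall posts with a header on top — a door frame. The left jamb is 82 mm wide at x = 0; the right jamb starts at x = 1014. The clear opening is 1014 − 82 = 932 mm.


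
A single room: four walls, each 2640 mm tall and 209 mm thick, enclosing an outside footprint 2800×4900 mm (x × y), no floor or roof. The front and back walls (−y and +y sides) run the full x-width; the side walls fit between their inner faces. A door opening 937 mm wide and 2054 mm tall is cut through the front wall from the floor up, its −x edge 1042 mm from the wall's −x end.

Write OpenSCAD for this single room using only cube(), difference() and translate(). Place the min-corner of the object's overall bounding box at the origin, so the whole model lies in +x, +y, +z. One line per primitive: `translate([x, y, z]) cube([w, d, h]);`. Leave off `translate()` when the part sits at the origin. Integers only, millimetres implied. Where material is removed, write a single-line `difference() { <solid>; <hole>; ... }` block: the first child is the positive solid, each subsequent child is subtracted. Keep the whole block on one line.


difference() { cube([2800, 209, 2640]); translate([1042, 0, 0]) cube([937, 209, 2054]); }
translate([0, 4691, 0]) cube([2800, 209, 2640]);
translate([0, 209, 0]) cube([209, 4482, 2640]);
translate([2591, 209, 0]) cube([209, 4482, 2640]);


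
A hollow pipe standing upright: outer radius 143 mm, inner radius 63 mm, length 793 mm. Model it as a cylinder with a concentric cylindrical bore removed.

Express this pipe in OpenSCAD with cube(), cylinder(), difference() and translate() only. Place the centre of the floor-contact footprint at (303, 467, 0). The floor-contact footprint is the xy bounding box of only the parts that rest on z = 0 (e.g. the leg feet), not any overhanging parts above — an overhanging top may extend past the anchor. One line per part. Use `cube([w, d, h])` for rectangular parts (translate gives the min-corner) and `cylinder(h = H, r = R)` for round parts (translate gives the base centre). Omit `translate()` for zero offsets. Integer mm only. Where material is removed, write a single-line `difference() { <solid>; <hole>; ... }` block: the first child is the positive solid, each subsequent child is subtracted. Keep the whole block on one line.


difference() { translate([303, 467, 0]) cylinder(h = 793, r = 143); translate([303, 467, 0]) cylinder(h = 793, r = 63); }


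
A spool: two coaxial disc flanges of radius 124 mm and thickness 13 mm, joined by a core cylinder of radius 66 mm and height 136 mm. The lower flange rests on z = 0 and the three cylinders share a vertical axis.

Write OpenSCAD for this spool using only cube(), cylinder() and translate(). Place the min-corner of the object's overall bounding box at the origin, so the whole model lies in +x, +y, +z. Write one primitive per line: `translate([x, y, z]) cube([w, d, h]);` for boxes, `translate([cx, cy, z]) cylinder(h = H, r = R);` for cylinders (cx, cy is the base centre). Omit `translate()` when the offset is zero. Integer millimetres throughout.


translate([124, 124, 0]) cylinder(h = 13, r = 124);
translate([124, 124, 13]) cylinder(h = 136, r = 66);
translate([124, 124, 149]) cylinder(h = 13, r = 124);


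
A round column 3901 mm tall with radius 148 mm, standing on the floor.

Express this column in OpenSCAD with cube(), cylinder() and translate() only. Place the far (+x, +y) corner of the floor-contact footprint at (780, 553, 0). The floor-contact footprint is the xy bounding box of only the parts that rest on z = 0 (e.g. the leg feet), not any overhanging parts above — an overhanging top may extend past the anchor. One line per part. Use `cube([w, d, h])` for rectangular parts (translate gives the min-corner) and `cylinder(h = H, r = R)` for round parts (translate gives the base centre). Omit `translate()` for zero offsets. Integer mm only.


translate([632, 405, 0]) cylinder(h = 3901, r = 148);


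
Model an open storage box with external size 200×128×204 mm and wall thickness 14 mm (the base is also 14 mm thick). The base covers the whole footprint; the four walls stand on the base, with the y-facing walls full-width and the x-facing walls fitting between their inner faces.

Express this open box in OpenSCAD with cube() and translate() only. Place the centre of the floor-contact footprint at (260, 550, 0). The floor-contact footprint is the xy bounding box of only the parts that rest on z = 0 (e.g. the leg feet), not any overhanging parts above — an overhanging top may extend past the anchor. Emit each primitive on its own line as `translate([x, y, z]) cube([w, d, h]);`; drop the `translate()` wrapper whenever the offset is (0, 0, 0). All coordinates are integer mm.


translate([160, 486, 0]) cube([200, 128, 14]);
translate([160, 486, 14]) cube([200, 14, 190]);
translate([160, 600, 14]) cube([200, 14, 190]);
translate([160, 500, 14]) cube([14, 100, 190]);
translate([346, 500, 14]) cube([14, 100, 190]);


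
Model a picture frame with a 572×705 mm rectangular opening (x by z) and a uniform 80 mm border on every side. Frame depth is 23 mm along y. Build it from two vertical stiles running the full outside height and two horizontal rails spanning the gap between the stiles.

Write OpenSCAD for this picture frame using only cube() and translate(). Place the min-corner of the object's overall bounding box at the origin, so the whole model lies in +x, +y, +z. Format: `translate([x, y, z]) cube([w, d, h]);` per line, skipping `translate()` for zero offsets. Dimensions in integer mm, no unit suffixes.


cube([80, 23, 865]);
translate([652, 0, 0]) cube([80, 23, 865]);
translate([80, 0, 0]) cube([572, 23, 80]);
translate([80, 0, 785]) cube([572, 23, 80]);


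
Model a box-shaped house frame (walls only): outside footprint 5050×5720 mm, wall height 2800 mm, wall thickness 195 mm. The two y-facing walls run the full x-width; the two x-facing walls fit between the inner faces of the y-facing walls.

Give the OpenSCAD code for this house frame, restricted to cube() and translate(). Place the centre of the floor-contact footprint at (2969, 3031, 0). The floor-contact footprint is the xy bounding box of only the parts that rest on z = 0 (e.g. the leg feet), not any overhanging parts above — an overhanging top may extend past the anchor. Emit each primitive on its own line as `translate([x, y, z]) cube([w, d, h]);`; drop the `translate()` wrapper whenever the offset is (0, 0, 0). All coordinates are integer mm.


translate([444, 171, 0]) cube([5050, 195, 2800]);
translate([444, 5696, 0]) cube([5050, 195, 2800]);
translate([444, 366, 0]) cube([195, 5330, 2800]);
translate([5299, 366, 0]) cube([195, 5330, 2800]);


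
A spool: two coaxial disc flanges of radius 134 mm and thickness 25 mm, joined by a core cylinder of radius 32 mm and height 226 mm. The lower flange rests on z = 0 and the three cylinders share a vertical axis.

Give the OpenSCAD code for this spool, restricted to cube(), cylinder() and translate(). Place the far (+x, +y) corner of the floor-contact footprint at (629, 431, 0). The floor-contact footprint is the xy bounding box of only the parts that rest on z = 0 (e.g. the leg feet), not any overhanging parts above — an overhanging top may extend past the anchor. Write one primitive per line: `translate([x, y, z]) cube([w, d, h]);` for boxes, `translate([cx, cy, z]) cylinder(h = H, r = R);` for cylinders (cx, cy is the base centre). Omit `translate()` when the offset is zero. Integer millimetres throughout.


translate([495, 297, 0]) cylinder(h = 25, r = 134);
translate([495, 297, 25]) cylinder(h = 226, r = 32);
translate([495, 297, 251]) cylinder(h = 25, r = 134);


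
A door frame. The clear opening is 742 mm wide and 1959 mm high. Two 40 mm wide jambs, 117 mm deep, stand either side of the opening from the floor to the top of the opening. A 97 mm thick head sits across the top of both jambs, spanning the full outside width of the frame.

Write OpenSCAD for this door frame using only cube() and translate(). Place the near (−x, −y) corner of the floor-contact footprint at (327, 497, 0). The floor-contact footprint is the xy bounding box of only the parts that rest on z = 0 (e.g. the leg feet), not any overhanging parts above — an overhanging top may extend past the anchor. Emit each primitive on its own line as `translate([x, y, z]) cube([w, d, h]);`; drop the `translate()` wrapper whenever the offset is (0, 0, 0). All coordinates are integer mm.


translate([327, 497, 0]) cube([40, 117, 1959]);
translate([1109, 497, 0]) cube([40, 117, 1959]);
translate([327, 497, 1959]) cube([822, 117, 97]);


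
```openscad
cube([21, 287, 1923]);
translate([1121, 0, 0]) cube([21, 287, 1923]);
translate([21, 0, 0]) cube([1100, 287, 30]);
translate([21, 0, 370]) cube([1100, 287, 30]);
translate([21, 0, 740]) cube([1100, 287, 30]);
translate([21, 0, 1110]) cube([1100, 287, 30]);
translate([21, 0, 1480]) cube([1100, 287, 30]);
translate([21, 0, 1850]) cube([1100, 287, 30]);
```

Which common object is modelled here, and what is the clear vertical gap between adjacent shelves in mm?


A bookshelf. The clear shelf gap is 340 mm.

Two tall side panels with 6 horizontal boards between them — a bookshelf. The first two shelf undersides are at z = 0 and z = 370; with shelf thickness 30, the clear gap is 370 − 0 − 30 = 340 mm.


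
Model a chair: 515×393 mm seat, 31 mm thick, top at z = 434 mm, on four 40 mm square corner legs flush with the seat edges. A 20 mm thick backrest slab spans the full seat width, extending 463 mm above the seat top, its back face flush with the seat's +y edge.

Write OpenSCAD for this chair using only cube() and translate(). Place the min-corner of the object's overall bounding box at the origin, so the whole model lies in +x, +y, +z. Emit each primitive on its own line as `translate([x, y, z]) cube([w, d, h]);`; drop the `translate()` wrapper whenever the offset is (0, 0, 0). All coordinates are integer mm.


translate([0, 0, 403]) cube([515, 393, 31]);
cube([40, 40, 403]);
translate([475, 0, 0]) cube([40, 40, 403]);
translate([0, 353, 0]) cube([40, 40, 403]);
translate([475, 353, 0]) cube([40, 40, 403]);
translate([0, 373, 434]) cube([515, 20, 463]);


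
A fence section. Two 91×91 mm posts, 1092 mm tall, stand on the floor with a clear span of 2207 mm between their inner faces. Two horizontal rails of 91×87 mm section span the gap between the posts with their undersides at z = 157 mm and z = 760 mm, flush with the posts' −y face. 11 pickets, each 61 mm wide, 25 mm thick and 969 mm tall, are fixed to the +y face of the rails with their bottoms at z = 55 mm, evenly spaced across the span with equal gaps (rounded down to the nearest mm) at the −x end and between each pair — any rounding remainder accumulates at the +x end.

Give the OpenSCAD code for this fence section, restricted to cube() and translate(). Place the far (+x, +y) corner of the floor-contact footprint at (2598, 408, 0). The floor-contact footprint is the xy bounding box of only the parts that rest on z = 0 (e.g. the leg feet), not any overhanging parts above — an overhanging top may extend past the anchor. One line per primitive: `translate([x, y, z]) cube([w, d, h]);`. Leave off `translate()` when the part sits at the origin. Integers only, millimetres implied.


translate([209, 317, 0]) cube([91, 91, 1092]);
translate([2507, 317, 0]) cube([91, 91, 1092]);
translate([300, 317, 157]) cube([2207, 91, 87]);
translate([300, 317, 760]) cube([2207, 91, 87]);
translate([428, 408, 55]) cube([61, 25, 969]);
translate([617, 408, 55]) cube([61, 25, 969]);
translate([806, 408, 55]) cube([61, 25, 969]);
translate([995, 408, 55]) cube([61, 25, 969]);
translate([1184, 408, 55]) cube([61, 25, 969]);
translate([1373, 408, 55]) cube([61, 25, 969]);
translate([1562, 408, 55]) cube([61, 25, 969]);
translate([1751, 408, 55]) cube([61, 25, 969]);
translate([1940, 408, 55]) cube([61, 25, 969]);
translate([2129, 408, 55]) cube([61, 25, 969]);
translate([2318, 408, 55]) cube([61, 25, 969]);


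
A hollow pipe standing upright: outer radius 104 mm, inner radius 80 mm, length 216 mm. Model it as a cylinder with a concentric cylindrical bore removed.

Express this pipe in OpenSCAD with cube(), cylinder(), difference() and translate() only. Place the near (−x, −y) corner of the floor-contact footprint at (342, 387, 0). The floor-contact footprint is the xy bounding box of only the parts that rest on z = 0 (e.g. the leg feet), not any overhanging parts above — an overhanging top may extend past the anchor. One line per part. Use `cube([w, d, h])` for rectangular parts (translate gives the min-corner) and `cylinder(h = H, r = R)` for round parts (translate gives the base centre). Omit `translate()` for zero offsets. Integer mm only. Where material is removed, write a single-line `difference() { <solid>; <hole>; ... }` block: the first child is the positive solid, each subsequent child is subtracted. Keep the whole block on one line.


difference() { translate([446, 491, 0]) cylinder(h = 216, r = 104); translate([446, 491, 0]) cylinder(h = 216, r = 80); }


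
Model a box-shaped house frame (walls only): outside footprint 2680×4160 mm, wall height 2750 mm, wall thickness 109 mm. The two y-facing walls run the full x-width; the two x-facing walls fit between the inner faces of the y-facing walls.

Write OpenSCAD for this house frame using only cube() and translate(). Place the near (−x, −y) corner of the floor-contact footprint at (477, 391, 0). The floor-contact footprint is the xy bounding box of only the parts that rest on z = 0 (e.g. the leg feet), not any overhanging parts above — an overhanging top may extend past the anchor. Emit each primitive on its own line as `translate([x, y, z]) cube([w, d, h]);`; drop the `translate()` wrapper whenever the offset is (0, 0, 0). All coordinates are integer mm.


translate([477, 391, 0]) cube([2680, 109, 2750]);
translate([477, 4442, 0]) cube([2680, 109, 2750]);
translate([477, 500, 0]) cube([109, 3942, 2750]);
translate([3048, 500, 0]) cube([109, 3942, 2750]);


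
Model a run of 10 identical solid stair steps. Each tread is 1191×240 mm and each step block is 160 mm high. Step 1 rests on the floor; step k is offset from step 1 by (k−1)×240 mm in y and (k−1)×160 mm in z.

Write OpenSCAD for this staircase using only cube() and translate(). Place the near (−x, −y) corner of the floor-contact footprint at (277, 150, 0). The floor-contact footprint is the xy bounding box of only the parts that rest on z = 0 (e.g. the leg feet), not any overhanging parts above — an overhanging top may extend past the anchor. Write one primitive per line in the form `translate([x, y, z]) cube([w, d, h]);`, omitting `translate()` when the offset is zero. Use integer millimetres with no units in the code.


translate([277, 150, 0]) cube([1191, 240, 160]);
translate([277, 390, 160]) cube([1191, 240, 160]);
translate([277, 630, 320]) cube([1191, 240, 160]);
translate([277, 870, 480]) cube([1191, 240, 160]);
translate([277, 1110, 640]) cube([1191, 240, 160]);
translate([277, 1350, 800]) cube([1191, 240, 160]);
translate([277, 1590, 960]) cube([1191, 240, 160]);
translate([277, 1830, 1120]) cube([1191, 240, 160]);
translate([277, 2070, 1280]) cube([1191, 240, 160]);
translate([277, 2310, 1440]) cube([1191, 240, 160]);


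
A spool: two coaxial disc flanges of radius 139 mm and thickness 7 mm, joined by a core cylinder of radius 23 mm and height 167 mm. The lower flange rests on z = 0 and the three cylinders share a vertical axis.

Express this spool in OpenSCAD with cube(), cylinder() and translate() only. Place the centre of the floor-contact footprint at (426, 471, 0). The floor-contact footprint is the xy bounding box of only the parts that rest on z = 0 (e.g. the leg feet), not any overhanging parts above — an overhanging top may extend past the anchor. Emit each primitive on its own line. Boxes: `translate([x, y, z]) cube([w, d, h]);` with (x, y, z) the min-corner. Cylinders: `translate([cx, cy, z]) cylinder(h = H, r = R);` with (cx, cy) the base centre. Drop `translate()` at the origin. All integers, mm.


translate([426, 471, 0]) cylinder(h = 7, r = 139);
translate([426, 471, 7]) cylinder(h = 167, r = 23);
translate([426, 471, 174]) cylinder(h = 7, r = 139);
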